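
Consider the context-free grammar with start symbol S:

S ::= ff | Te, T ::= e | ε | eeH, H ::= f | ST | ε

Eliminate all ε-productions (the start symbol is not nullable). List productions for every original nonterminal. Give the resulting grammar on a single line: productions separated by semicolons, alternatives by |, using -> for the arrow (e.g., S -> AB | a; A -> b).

S -> e | Te | ff; H -> S | f | ST; T -> e | ee | eeH

Nullable set: {H, T}.
S -> Te: T nullable, giving Te | e.
Drop H -> ε.
H -> ST: T nullable, giving S | ST.
Drop T -> ε.
T -> eeH: H nullable, giving ee | eeH.
Unchanged (no nullable symbols): S -> ff; H -> f; T -> e.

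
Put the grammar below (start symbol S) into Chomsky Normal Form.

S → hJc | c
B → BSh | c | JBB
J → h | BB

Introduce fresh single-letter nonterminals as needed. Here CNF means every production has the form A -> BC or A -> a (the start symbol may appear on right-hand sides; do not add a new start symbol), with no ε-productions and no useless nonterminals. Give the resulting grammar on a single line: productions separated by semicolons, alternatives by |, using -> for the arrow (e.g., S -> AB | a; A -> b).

No ε-productions.
No unit productions to eliminate.
TERM: introduce C -> c, A -> h and substitute in every rule of length ≥2.
BIN: B -> BSA becomes B -> BD, D -> SA; B -> JBB becomes B -> JE, E -> BB; S -> AJC becomes S -> AF, F -> JC.

S -> c | AF; A -> h; B -> c | BD | JE; C -> c; D -> SA; E -> BB; F -> JC; J -> h | BB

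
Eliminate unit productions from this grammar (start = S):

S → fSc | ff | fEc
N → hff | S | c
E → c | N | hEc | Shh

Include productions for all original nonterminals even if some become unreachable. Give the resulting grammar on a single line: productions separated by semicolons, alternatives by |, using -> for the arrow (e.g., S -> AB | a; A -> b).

S -> ff | fEc | fSc; E -> c | ff | Shh | fEc | fSc | hEc | hff; N -> c | ff | fEc | fSc | hff

Unit productions: E->N, N->S.
Unit pairs (A ⇒* B via units): (E,N), (E,S), (N,S).
S: inherits non-unit rules of {S} → fEc | fSc | ff.
E: inherits non-unit rules of {E, N, S} → Shh | c | fEc | fSc | ff | hEc | hff.
N: inherits non-unit rules of {N, S} → c | fEc | fSc | ff | hff.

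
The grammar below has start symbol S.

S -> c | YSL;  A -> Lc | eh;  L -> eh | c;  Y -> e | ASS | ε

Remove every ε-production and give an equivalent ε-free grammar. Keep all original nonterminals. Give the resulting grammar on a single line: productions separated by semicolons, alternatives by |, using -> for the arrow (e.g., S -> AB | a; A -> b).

S -> c | SL | YSL; A -> Lc | eh; L -> c | eh; Y -> e | ASS

Nullable set: {Y}.
S -> YSL: Y nullable, giving SL | YSL.
Drop Y -> ε.
Unchanged (no nullable symbols): S -> c; A -> Lc; A -> eh; L -> c; L -> eh; Y -> ASS; Y -> e.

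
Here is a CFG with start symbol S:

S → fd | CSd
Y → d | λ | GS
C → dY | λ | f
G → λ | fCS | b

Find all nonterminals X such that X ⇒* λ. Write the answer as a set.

{C, G, Y}

Directly nullable (have an ε-rule): {C, G, Y}.
Not nullable: S — each has a terminal in every rule's right-hand side or depends on a non-nullable symbol.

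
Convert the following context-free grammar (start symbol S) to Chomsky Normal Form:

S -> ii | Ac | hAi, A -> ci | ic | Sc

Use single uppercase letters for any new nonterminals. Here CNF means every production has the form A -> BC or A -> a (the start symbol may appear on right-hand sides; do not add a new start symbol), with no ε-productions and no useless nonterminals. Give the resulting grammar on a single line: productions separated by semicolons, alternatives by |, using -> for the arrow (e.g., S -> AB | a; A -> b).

No ε-productions.
No unit productions to eliminate.
TERM: introduce B -> c, D -> h, C -> i and substitute in every rule of length ≥2.
BIN: S -> DAC becomes S -> DE, E -> AC.

S -> AB | CC | DE; A -> BC | CB | SB; B -> c; C -> i; D -> h; E -> AC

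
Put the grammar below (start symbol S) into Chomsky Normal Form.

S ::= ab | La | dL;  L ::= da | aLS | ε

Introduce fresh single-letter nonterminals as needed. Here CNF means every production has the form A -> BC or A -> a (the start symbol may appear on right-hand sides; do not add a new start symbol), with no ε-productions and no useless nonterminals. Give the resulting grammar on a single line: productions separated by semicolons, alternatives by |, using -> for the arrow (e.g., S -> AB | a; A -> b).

S -> a | d | AC | BL | LA; A -> a; B -> d; C -> b; D -> LS; L -> AD | AS | BA

Nullable: {L}; after ε-elimination: S -> a | d | La | ab | dL; L -> aS | da | aLS.
No unit productions to eliminate.
TERM: introduce A -> a, C -> b, B -> d and substitute in every rule of length ≥2.
BIN: L -> ALS becomes L -> AD, D -> LS.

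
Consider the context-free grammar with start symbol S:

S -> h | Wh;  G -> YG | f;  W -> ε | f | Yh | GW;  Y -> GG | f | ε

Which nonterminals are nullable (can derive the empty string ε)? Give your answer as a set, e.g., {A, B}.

{W, Y}

Directly nullable (have an ε-rule): {W, Y}.
Not nullable: G, S — each has a terminal in every rule's right-hand side or depends on a non-nullable symbol.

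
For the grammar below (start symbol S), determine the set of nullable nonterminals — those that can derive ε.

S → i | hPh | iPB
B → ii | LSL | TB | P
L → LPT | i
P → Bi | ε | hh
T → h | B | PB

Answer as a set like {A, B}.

{B, P, T}

Directly nullable (have an ε-rule): {P}.
B is nullable via B -> P (every symbol on the right is already known nullable).
T is nullable via T -> B (every symbol on the right is already known nullable).
Not nullable: L, S — each has a terminal in every rule's right-hand side or depends on a non-nullable symbol.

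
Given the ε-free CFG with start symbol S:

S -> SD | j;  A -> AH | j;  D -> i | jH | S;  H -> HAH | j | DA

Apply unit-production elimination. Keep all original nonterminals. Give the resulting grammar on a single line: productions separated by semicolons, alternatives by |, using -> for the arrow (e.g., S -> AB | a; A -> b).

S -> j | SD; A -> j | AH; D -> i | j | SD | jH; H -> j | DA | HAH

Unit productions: D->S.
Unit pairs (A ⇒* B via units): (D,S).
S: inherits non-unit rules of {S} → SD | j.
A: inherits non-unit rules of {A} → AH | j.
D: inherits non-unit rules of {D, S} → SD | i | j | jH.
H: inherits non-unit rules of {H} → DA | HAH | j.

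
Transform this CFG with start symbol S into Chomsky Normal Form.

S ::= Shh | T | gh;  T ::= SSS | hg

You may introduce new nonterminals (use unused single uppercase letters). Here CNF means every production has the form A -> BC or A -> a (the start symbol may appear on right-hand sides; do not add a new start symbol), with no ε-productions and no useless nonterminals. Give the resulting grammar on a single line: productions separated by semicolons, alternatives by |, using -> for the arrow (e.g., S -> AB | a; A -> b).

No ε-productions.
After unit-elimination: S -> gh | hg | SSS | Shh; T -> hg | SSS.
TERM: introduce B -> g, A -> h and substitute in every rule of length ≥2.
BIN: S -> SAA becomes S -> SC, C -> AA; S -> SSS becomes S -> SD, D -> SS; T -> SSS becomes T -> SE, E -> SS.
Drop unreachable/unproductive: T.

S -> AB | BA | SC | SD; A -> h; B -> g; C -> AA; D -> SS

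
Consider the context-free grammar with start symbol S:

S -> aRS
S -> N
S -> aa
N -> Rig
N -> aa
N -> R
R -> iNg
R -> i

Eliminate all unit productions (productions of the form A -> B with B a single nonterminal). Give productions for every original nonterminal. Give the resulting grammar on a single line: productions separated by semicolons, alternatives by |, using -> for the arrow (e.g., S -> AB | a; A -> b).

S -> i | aa | Rig | aRS | iNg; N -> i | aa | Rig | iNg; R -> i | iNg

Unit productions: N->R, S->N.
Unit pairs (A ⇒* B via units): (N,R), (S,N), (S,R).
S: inherits non-unit rules of {N, R, S} → Rig | aRS | aa | i | iNg.
N: inherits non-unit rules of {N, R} → Rig | aa | i | iNg.
R: inherits non-unit rules of {R} → i | iNg.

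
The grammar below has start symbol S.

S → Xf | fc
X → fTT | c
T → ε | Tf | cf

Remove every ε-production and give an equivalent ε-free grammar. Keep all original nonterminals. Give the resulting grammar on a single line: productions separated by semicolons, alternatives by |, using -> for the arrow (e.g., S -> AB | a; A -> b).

S -> Xf | fc; T -> f | Tf | cf; X -> c | f | fT | fTT

Nullable set: {T}.
Drop T -> ε.
T -> Tf: T nullable, giving Tf | f.
X -> fTT: T, T nullable, giving f | fT | fTT.
Unchanged (no nullable symbols): S -> Xf; S -> fc; T -> cf; X -> c.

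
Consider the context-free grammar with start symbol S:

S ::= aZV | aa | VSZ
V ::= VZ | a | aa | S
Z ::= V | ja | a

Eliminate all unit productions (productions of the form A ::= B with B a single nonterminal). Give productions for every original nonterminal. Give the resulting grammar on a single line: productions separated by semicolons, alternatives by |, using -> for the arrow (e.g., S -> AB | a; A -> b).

Unit productions: V->S, Z->V.
Unit pairs (A ⇒* B via units): (V,S), (Z,S), (Z,V).
S: inherits non-unit rules of {S} → VSZ | aZV | aa.
V: inherits non-unit rules of {S, V} → VSZ | VZ | a | aZV | aa.
Z: inherits non-unit rules of {S, V, Z} → VSZ | VZ | a | aZV | aa | ja.

S -> aa | VSZ | aZV; V -> a | VZ | aa | VSZ | aZV; Z -> a | VZ | aa | ja | VSZ | aZV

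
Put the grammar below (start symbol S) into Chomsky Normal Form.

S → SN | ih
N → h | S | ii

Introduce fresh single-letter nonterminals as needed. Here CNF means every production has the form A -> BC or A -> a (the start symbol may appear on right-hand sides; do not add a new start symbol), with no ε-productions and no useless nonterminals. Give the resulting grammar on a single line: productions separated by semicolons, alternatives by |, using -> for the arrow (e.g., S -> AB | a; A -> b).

S -> AB | SN; A -> i; B -> h; N -> h | AA | AB | SN

No ε-productions.
After unit-elimination: S -> SN | ih; N -> h | SN | ih | ii.
TERM: introduce B -> h, A -> i and substitute in every rule of length ≥2.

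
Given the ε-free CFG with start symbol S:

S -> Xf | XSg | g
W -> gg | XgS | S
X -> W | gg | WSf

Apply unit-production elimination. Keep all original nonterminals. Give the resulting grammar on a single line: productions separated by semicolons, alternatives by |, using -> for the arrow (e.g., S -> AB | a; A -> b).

Unit productions: W->S, X->W.
Unit pairs (A ⇒* B via units): (W,S), (X,S), (X,W).
S: inherits non-unit rules of {S} → XSg | Xf | g.
W: inherits non-unit rules of {S, W} → XSg | Xf | XgS | g | gg.
X: inherits non-unit rules of {S, W, X} → WSf | XSg | Xf | XgS | g | gg.

S -> g | Xf | XSg; W -> g | Xf | gg | XSg | XgS; X -> g | Xf | gg | WSf | XSg | XgS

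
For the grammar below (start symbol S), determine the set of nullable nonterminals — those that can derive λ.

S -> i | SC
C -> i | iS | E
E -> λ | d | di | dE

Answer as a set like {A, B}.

Directly nullable (have an ε-rule): {E}.
C is nullable via C -> E (every symbol on the right is already known nullable).
Not nullable: S — each has a terminal in every rule's right-hand side or depends on a non-nullable symbol.

{C, E}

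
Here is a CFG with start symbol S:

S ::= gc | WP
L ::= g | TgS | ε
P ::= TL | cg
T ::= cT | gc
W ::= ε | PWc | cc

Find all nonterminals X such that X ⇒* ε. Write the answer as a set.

{L, W}

Directly nullable (have an ε-rule): {L, W}.
Not nullable: P, S, T — each has a terminal in every rule's right-hand side or depends on a non-nullable symbol.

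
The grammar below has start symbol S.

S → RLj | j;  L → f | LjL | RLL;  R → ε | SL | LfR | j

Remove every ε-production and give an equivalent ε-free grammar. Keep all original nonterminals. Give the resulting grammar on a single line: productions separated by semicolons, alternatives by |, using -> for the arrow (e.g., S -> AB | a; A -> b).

Nullable set: {R}.
S -> RLj: R nullable, giving Lj | RLj.
L -> RLL: R nullable, giving LL | RLL.
Drop R -> ε.
R -> LfR: R nullable, giving Lf | LfR.
Unchanged (no nullable symbols): S -> j; L -> LjL; L -> f; R -> SL; R -> j.

S -> j | Lj | RLj; L -> f | LL | LjL | RLL; R -> j | Lf | SL | LfR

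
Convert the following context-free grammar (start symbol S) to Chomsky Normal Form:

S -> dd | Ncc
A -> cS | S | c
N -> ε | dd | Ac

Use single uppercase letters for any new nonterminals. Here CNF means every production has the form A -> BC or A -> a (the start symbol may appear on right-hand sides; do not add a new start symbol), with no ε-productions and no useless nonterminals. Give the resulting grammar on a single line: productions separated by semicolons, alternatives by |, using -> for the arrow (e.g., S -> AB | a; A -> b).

S -> BB | CC | NE; A -> c | BB | BS | CC | ND; B -> c; C -> d; D -> BB; E -> BB; N -> AB | CC

Nullable: {N}; after ε-elimination: S -> cc | dd | Ncc; A -> S | c | cS; N -> Ac | dd.
After unit-elimination: S -> cc | dd | Ncc; A -> c | cS | cc | dd | Ncc; N -> Ac | dd.
TERM: introduce B -> c, C -> d and substitute in every rule of length ≥2.
BIN: A -> NBB becomes A -> ND, D -> BB; S -> NBB becomes S -> NE, E -> BB.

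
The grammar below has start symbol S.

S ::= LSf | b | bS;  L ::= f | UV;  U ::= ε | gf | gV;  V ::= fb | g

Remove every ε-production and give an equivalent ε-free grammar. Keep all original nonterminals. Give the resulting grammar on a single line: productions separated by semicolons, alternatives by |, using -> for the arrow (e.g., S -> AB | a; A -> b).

Nullable set: {U}.
L -> UV: U nullable, giving UV | V.
Drop U -> ε.
Unchanged (no nullable symbols): S -> LSf; S -> b; S -> bS; L -> f; U -> gV; U -> gf; V -> fb; V -> g.

S -> b | bS | LSf; L -> V | f | UV; U -> gV | gf; V -> g | fb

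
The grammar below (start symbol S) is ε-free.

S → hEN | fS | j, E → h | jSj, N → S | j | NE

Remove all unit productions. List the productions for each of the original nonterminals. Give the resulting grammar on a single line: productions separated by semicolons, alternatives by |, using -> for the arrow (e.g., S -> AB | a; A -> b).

Unit productions: N->S.
Unit pairs (A ⇒* B via units): (N,S).
S: inherits non-unit rules of {S} → fS | hEN | j.
E: inherits non-unit rules of {E} → h | jSj.
N: inherits non-unit rules of {N, S} → NE | fS | hEN | j.

S -> j | fS | hEN; E -> h | jSj; N -> j | NE | fS | hEN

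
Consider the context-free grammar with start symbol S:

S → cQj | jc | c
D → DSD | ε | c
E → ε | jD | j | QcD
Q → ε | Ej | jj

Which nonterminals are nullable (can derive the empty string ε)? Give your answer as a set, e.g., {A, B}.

{D, E, Q}

Directly nullable (have an ε-rule): {D, E, Q}.
Not nullable: S — each has a terminal in every rule's right-hand side or depends on a non-nullable symbol.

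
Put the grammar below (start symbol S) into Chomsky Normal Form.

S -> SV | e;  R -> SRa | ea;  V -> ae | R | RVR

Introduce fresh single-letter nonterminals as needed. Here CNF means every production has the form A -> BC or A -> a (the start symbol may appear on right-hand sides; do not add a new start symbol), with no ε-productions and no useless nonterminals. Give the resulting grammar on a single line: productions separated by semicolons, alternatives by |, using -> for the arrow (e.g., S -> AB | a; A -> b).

No ε-productions.
After unit-elimination: S -> e | SV; R -> ea | SRa; V -> ae | ea | RVR | SRa.
TERM: introduce A -> a, B -> e and substitute in every rule of length ≥2.
BIN: R -> SRA becomes R -> SC, C -> RA; V -> RVR becomes V -> RD, D -> VR; V -> SRA becomes V -> SE, E -> RA.

S -> e | SV; A -> a; B -> e; C -> RA; D -> VR; E -> RA; R -> BA | SC; V -> AB | BA | RD | SE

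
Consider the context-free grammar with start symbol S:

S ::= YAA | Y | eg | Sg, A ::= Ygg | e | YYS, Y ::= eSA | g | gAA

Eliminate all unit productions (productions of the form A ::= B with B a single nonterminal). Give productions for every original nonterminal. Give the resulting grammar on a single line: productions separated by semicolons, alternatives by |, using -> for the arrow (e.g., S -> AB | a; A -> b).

Unit productions: S->Y.
Unit pairs (A ⇒* B via units): (S,Y).
S: inherits non-unit rules of {S, Y} → Sg | YAA | eSA | eg | g | gAA.
A: inherits non-unit rules of {A} → YYS | Ygg | e.
Y: inherits non-unit rules of {Y} → eSA | g | gAA.

S -> g | Sg | eg | YAA | eSA | gAA; A -> e | YYS | Ygg; Y -> g | eSA | gAA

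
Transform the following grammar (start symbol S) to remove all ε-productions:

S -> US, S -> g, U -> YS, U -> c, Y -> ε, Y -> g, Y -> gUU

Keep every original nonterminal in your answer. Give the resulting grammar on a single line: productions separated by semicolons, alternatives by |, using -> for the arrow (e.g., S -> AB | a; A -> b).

Nullable set: {Y}.
U -> YS: Y nullable, giving S | YS.
Drop Y -> ε.
Unchanged (no nullable symbols): S -> US; S -> g; U -> c; Y -> g; Y -> gUU.

S -> g | US; U -> S | c | YS; Y -> g | gUU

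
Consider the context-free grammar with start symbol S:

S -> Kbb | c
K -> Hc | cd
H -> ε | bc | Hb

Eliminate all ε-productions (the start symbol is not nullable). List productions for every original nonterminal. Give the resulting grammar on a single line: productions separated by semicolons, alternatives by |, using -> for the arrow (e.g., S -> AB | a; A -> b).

Nullable set: {H}.
Drop H -> ε.
H -> Hb: H nullable, giving Hb | b.
K -> Hc: H nullable, giving Hc | c.
Unchanged (no nullable symbols): S -> Kbb; S -> c; H -> bc; K -> cd.

S -> c | Kbb; H -> b | Hb | bc; K -> c | Hc | cd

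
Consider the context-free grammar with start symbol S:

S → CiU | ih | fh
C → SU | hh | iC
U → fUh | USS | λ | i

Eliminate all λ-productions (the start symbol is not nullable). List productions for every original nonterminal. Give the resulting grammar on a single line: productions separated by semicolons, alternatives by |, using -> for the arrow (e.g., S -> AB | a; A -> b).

Nullable set: {U}.
S -> CiU: U nullable, giving Ci | CiU.
C -> SU: U nullable, giving S | SU.
Drop U -> λ.
U -> USS: U nullable, giving SS | USS.
U -> fUh: U nullable, giving fUh | fh.
Unchanged (no nullable symbols): S -> fh; S -> ih; C -> hh; C -> iC; U -> i.

S -> Ci | fh | ih | CiU; C -> S | SU | hh | iC; U -> i | SS | fh | USS | fUh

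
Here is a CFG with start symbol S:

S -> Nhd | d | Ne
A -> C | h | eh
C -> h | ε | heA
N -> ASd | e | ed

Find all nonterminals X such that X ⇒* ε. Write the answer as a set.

Directly nullable (have an ε-rule): {C}.
A is nullable via A -> C (every symbol on the right is already known nullable).
Not nullable: N, S — each has a terminal in every rule's right-hand side or depends on a non-nullable symbol.

{A, C}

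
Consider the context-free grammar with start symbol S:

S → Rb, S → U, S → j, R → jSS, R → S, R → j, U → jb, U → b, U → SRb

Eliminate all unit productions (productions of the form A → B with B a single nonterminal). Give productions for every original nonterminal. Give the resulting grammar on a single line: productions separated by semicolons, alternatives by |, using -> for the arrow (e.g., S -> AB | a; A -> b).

S -> b | j | Rb | jb | SRb; R -> b | j | Rb | jb | SRb | jSS; U -> b | jb | SRb

Unit productions: R->S, S->U.
Unit pairs (A ⇒* B via units): (R,S), (R,U), (S,U).
S: inherits non-unit rules of {S, U} → Rb | SRb | b | j | jb.
R: inherits non-unit rules of {R, S, U} → Rb | SRb | b | j | jSS | jb.
U: inherits non-unit rules of {U} → SRb | b | jb.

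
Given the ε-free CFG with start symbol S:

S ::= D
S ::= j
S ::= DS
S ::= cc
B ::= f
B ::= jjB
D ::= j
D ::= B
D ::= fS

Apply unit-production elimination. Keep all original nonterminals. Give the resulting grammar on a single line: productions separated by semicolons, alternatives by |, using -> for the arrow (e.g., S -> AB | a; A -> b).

Unit productions: D->B, S->D.
Unit pairs (A ⇒* B via units): (D,B), (S,B), (S,D).
S: inherits non-unit rules of {B, D, S} → DS | cc | f | fS | j | jjB.
B: inherits non-unit rules of {B} → f | jjB.
D: inherits non-unit rules of {B, D} → f | fS | j | jjB.

S -> f | j | DS | cc | fS | jjB; B -> f | jjB; D -> f | j | fS | jjB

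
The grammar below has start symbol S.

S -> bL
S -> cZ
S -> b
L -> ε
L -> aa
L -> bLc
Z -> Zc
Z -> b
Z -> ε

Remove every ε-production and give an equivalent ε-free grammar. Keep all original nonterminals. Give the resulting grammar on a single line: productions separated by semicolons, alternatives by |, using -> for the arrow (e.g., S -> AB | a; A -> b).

S -> b | c | bL | cZ; L -> aa | bc | bLc; Z -> b | c | Zc

Nullable set: {L, Z}.
S -> bL: L nullable, giving b | bL.
S -> cZ: Z nullable, giving c | cZ.
Drop L -> ε.
L -> bLc: L nullable, giving bLc | bc.
Drop Z -> ε.
Z -> Zc: Z nullable, giving Zc | c.
Unchanged (no nullable symbols): S -> b; L -> aa; Z -> b.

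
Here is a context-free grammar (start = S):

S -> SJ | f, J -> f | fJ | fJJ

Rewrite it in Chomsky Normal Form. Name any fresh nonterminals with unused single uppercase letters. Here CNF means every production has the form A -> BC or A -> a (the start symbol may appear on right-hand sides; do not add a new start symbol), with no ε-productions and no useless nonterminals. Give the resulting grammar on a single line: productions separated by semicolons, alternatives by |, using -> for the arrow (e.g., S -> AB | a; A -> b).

S -> f | SJ; A -> f; B -> JJ; J -> f | AB | AJ

No ε-productions.
No unit productions to eliminate.
TERM: introduce A -> f and substitute in every rule of length ≥2.
BIN: J -> AJJ becomes J -> AB, B -> JJ.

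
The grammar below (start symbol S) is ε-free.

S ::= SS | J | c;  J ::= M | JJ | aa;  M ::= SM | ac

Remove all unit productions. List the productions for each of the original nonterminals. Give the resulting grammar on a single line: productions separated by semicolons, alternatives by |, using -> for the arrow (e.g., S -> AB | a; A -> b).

S -> c | JJ | SM | SS | aa | ac; J -> JJ | SM | aa | ac; M -> SM | ac

Unit productions: J->M, S->J.
Unit pairs (A ⇒* B via units): (J,M), (S,J), (S,M).
S: inherits non-unit rules of {J, M, S} → JJ | SM | SS | aa | ac | c.
J: inherits non-unit rules of {J, M} → JJ | SM | aa | ac.
M: inherits non-unit rules of {M} → SM | ac.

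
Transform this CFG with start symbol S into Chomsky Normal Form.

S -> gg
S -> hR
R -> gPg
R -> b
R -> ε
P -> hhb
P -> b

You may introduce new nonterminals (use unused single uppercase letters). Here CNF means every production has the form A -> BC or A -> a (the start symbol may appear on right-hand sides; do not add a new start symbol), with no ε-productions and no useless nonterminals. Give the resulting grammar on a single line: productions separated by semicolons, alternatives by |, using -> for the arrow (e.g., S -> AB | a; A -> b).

S -> h | AR | CC; A -> h; B -> b; C -> g; D -> AB; E -> PC; P -> b | AD; R -> b | CE

Nullable: {R}; after ε-elimination: S -> h | gg | hR; P -> b | hhb; R -> b | gPg.
No unit productions to eliminate.
TERM: introduce B -> b, C -> g, A -> h and substitute in every rule of length ≥2.
BIN: P -> AAB becomes P -> AD, D -> AB; R -> CPC becomes R -> CE, E -> PC.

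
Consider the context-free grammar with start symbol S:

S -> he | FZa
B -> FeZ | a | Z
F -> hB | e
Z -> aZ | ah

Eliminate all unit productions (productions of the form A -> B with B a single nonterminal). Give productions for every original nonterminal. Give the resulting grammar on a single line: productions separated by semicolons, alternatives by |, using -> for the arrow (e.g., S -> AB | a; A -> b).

Unit productions: B->Z.
Unit pairs (A ⇒* B via units): (B,Z).
S: inherits non-unit rules of {S} → FZa | he.
B: inherits non-unit rules of {B, Z} → FeZ | a | aZ | ah.
F: inherits non-unit rules of {F} → e | hB.
Z: inherits non-unit rules of {Z} → aZ | ah.

S -> he | FZa; B -> a | aZ | ah | FeZ; F -> e | hB; Z -> aZ | ah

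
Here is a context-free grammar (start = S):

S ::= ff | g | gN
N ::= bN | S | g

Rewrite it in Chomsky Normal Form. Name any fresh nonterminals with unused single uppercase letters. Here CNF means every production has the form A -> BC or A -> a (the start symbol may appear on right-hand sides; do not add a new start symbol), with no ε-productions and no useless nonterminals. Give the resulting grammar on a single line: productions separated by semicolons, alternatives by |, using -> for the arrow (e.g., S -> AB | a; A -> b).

S -> g | BB | CN; A -> b; B -> f; C -> g; N -> g | AN | BB | CN

No ε-productions.
After unit-elimination: S -> g | ff | gN; N -> g | bN | ff | gN.
TERM: introduce A -> b, B -> f, C -> g and substitute in every rule of length ≥2.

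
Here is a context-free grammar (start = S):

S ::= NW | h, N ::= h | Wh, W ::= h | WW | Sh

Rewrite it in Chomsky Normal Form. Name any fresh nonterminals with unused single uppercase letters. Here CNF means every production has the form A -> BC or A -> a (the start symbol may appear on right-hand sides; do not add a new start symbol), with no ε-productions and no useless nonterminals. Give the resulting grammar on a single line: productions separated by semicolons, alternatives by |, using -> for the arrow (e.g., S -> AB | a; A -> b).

S -> h | NW; A -> h; N -> h | WA; W -> h | SA | WW

No ε-productions.
No unit productions to eliminate.
TERM: introduce A -> h and substitute in every rule of length ≥2.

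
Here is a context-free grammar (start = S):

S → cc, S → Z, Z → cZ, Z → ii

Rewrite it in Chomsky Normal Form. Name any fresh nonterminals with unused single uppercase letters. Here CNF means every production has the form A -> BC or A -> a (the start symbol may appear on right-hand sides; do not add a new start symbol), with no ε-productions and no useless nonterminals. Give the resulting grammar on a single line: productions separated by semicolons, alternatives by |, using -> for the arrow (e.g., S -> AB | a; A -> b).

S -> AA | AZ | BB; A -> c; B -> i; Z -> AZ | BB

No ε-productions.
After unit-elimination: S -> cZ | cc | ii; Z -> cZ | ii.
TERM: introduce A -> c, B -> i and substitute in every rule of length ≥2.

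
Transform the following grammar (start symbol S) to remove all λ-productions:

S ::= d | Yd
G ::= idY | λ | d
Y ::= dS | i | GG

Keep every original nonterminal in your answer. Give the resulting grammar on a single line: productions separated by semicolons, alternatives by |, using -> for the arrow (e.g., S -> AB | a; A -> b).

S -> d | Yd; G -> d | id | idY; Y -> G | i | GG | dS

Nullable set: {G, Y}.
S -> Yd: Y nullable, giving Yd | d.
Drop G -> λ.
G -> idY: Y nullable, giving id | idY.
Y -> GG: G, G nullable, giving G | GG.
Unchanged (no nullable symbols): S -> d; G -> d; Y -> dS; Y -> i.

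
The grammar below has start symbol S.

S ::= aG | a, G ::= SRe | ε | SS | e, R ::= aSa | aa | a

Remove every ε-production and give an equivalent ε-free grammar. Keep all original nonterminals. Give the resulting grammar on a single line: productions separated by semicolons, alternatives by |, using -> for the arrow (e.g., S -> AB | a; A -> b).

S -> a | aG; G -> e | SS | SRe; R -> a | aa | aSa

Nullable set: {G}.
S -> aG: G nullable, giving a | aG.
Drop G -> ε.
Unchanged (no nullable symbols): S -> a; G -> SRe; G -> SS; G -> e; R -> a; R -> aSa; R -> aa.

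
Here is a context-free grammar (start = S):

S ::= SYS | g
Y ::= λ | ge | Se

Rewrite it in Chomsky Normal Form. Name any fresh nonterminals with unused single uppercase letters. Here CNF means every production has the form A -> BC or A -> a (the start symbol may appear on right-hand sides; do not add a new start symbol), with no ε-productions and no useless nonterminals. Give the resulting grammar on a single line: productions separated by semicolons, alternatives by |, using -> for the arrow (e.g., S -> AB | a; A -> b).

S -> g | SC | SS; A -> e; B -> g; C -> YS; Y -> BA | SA

Nullable: {Y}; after ε-elimination: S -> g | SS | SYS; Y -> Se | ge.
No unit productions to eliminate.
TERM: introduce A -> e, B -> g and substitute in every rule of length ≥2.
BIN: S -> SYS becomes S -> SC, C -> YS.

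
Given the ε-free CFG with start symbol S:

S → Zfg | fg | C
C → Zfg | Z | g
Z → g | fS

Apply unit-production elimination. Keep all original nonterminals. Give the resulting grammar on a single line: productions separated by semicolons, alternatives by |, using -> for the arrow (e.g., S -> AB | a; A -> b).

S -> g | fS | fg | Zfg; C -> g | fS | Zfg; Z -> g | fS

Unit productions: C->Z, S->C.
Unit pairs (A ⇒* B via units): (C,Z), (S,C), (S,Z).
S: inherits non-unit rules of {C, S, Z} → Zfg | fS | fg | g.
C: inherits non-unit rules of {C, Z} → Zfg | fS | g.
Z: inherits non-unit rules of {Z} → fS | g.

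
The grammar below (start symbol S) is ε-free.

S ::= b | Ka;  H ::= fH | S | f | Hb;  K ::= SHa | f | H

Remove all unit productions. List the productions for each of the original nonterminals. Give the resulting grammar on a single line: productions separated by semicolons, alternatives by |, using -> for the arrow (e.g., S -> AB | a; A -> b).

S -> b | Ka; H -> b | f | Hb | Ka | fH; K -> b | f | Hb | Ka | fH | SHa

Unit productions: H->S, K->H.
Unit pairs (A ⇒* B via units): (H,S), (K,H), (K,S).
S: inherits non-unit rules of {S} → Ka | b.
H: inherits non-unit rules of {H, S} → Hb | Ka | b | f | fH.
K: inherits non-unit rules of {H, K, S} → Hb | Ka | SHa | b | f | fH.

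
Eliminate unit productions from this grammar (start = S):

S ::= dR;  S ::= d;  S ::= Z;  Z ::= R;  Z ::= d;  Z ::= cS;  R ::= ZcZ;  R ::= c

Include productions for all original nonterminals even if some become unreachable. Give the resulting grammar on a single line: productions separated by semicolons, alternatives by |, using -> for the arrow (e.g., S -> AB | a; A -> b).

Unit productions: S->Z, Z->R.
Unit pairs (A ⇒* B via units): (S,R), (S,Z), (Z,R).
S: inherits non-unit rules of {R, S, Z} → ZcZ | c | cS | d | dR.
R: inherits non-unit rules of {R} → ZcZ | c.
Z: inherits non-unit rules of {R, Z} → ZcZ | c | cS | d.

S -> c | d | cS | dR | ZcZ; R -> c | ZcZ; Z -> c | d | cS | ZcZ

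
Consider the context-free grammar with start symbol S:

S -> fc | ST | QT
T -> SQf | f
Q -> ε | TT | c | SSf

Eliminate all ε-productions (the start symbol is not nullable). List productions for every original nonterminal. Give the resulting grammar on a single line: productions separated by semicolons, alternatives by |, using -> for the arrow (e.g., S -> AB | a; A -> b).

S -> T | QT | ST | fc; Q -> c | TT | SSf; T -> f | Sf | SQf

Nullable set: {Q}.
S -> QT: Q nullable, giving QT | T.
Drop Q -> ε.
T -> SQf: Q nullable, giving SQf | Sf.
Unchanged (no nullable symbols): S -> ST; S -> fc; Q -> SSf; Q -> TT; Q -> c; T -> f.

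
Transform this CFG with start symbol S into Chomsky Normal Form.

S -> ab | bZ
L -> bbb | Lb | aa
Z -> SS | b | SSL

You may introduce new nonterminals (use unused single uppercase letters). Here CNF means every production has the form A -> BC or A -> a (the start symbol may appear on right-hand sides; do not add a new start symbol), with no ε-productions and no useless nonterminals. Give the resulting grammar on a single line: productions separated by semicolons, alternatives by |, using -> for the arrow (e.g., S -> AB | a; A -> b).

No ε-productions.
No unit productions to eliminate.
TERM: introduce B -> a, A -> b and substitute in every rule of length ≥2.
BIN: L -> AAA becomes L -> AC, C -> AA; Z -> SSL becomes Z -> SD, D -> SL.

S -> AZ | BA; A -> b; B -> a; C -> AA; D -> SL; L -> AC | BB | LA; Z -> b | SD | SS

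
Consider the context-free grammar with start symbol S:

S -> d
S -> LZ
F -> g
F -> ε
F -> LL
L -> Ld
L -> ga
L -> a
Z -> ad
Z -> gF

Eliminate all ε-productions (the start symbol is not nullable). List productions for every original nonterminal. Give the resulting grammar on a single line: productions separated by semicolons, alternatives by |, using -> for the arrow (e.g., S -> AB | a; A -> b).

S -> d | LZ; F -> g | LL; L -> a | Ld | ga; Z -> g | ad | gF

Nullable set: {F}.
Drop F -> ε.
Z -> gF: F nullable, giving g | gF.
Unchanged (no nullable symbols): S -> LZ; S -> d; F -> LL; F -> g; L -> Ld; L -> a; L -> ga; Z -> ad.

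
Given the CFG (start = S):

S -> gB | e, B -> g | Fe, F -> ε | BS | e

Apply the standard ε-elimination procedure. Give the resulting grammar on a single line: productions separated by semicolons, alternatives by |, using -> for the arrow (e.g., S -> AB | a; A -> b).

S -> e | gB; B -> e | g | Fe; F -> e | BS

Nullable set: {F}.
B -> Fe: F nullable, giving Fe | e.
Drop F -> ε.
Unchanged (no nullable symbols): S -> e; S -> gB; B -> g; F -> BS; F -> e.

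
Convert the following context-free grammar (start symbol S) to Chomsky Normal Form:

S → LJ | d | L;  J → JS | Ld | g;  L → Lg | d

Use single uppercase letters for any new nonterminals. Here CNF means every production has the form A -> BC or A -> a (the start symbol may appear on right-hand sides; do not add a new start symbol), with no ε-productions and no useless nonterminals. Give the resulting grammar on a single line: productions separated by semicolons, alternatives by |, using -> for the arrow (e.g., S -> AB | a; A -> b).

S -> d | LB | LJ; A -> d; B -> g; J -> g | JS | LA; L -> d | LB

No ε-productions.
After unit-elimination: S -> d | LJ | Lg; J -> g | JS | Ld; L -> d | Lg.
TERM: introduce A -> d, B -> g and substitute in every rule of length ≥2.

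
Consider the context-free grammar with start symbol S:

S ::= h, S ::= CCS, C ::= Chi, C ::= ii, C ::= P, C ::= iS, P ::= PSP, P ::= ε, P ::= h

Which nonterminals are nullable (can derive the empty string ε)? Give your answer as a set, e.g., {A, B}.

Directly nullable (have an ε-rule): {P}.
C is nullable via C -> P (every symbol on the right is already known nullable).
Not nullable: S — each has a terminal in every rule's right-hand side or depends on a non-nullable symbol.

{C, P}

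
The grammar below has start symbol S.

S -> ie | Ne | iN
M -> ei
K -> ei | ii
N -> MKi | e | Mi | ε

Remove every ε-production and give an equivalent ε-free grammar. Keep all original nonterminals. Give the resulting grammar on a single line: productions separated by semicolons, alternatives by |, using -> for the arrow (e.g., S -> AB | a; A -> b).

Nullable set: {N}.
S -> Ne: N nullable, giving Ne | e.
S -> iN: N nullable, giving i | iN.
Drop N -> ε.
Unchanged (no nullable symbols): S -> ie; K -> ei; K -> ii; M -> ei; N -> MKi; N -> Mi; N -> e.

S -> e | i | Ne | iN | ie; K -> ei | ii; M -> ei; N -> e | Mi | MKi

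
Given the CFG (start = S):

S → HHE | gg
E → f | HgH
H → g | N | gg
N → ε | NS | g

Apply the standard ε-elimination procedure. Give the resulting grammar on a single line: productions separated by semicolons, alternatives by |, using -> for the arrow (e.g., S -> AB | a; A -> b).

Nullable set: {H, N}.
S -> HHE: H, H nullable, giving E | HE | HHE.
E -> HgH: H, H nullable, giving Hg | HgH | g | gH.
H -> N: N nullable, giving N.
Drop N -> ε.
N -> NS: N nullable, giving NS | S.
Unchanged (no nullable symbols): S -> gg; E -> f; H -> g; H -> gg; N -> g.

S -> E | HE | gg | HHE; E -> f | g | Hg | gH | HgH; H -> N | g | gg; N -> S | g | NS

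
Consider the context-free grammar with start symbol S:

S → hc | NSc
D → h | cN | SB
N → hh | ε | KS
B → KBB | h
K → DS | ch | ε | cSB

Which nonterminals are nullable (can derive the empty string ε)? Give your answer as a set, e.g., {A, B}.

Directly nullable (have an ε-rule): {K, N}.
Not nullable: B, D, S — each has a terminal in every rule's right-hand side or depends on a non-nullable symbol.

{K, N}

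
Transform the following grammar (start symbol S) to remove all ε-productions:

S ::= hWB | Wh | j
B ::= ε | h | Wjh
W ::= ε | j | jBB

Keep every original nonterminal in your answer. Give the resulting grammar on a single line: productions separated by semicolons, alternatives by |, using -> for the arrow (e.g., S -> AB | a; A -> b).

Nullable set: {B, W}.
S -> Wh: W nullable, giving Wh | h.
S -> hWB: W, B nullable, giving h | hB | hW | hWB.
Drop B -> ε.
B -> Wjh: W nullable, giving Wjh | jh.
Drop W -> ε.
W -> jBB: B, B nullable, giving j | jB | jBB.
Unchanged (no nullable symbols): S -> j; B -> h; W -> j.

S -> h | j | Wh | hB | hW | hWB; B -> h | jh | Wjh; W -> j | jB | jBB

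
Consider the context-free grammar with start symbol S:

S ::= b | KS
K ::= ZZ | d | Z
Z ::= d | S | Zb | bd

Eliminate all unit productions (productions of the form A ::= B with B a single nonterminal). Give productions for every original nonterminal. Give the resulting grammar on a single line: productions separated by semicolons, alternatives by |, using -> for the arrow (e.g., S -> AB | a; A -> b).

Unit productions: K->Z, Z->S.
Unit pairs (A ⇒* B via units): (K,S), (K,Z), (Z,S).
S: inherits non-unit rules of {S} → KS | b.
K: inherits non-unit rules of {K, S, Z} → KS | ZZ | Zb | b | bd | d.
Z: inherits non-unit rules of {S, Z} → KS | Zb | b | bd | d.

S -> b | KS; K -> b | d | KS | ZZ | Zb | bd; Z -> b | d | KS | Zb | bd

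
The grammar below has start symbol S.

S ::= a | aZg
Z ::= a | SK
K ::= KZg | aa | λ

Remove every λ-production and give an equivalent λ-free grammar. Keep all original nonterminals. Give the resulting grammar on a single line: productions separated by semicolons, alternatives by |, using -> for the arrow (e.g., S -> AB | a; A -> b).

Nullable set: {K}.
Drop K -> λ.
K -> KZg: K nullable, giving KZg | Zg.
Z -> SK: K nullable, giving S | SK.
Unchanged (no nullable symbols): S -> a; S -> aZg; K -> aa; Z -> a.

S -> a | aZg; K -> Zg | aa | KZg; Z -> S | a | SK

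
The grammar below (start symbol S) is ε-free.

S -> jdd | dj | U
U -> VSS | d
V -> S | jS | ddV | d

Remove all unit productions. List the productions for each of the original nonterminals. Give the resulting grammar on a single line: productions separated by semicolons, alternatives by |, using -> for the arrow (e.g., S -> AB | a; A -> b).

Unit productions: S->U, V->S.
Unit pairs (A ⇒* B via units): (S,U), (V,S), (V,U).
S: inherits non-unit rules of {S, U} → VSS | d | dj | jdd.
U: inherits non-unit rules of {U} → VSS | d.
V: inherits non-unit rules of {S, U, V} → VSS | d | ddV | dj | jS | jdd.

S -> d | dj | VSS | jdd; U -> d | VSS; V -> d | dj | jS | VSS | ddV | jdd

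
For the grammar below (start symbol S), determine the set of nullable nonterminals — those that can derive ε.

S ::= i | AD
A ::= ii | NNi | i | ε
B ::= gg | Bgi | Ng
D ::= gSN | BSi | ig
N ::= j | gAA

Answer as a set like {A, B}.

{A}

Directly nullable (have an ε-rule): {A}.
Not nullable: B, D, N, S — each has a terminal in every rule's right-hand side or depends on a non-nullable symbol.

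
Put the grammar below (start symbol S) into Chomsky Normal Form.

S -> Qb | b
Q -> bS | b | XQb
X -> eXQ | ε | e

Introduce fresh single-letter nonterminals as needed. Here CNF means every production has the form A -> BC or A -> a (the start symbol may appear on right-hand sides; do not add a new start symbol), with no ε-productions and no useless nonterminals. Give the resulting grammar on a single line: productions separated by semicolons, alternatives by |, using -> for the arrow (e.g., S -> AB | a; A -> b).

Nullable: {X}; after ε-elimination: S -> b | Qb; Q -> b | Qb | bS | XQb; X -> e | eQ | eXQ.
No unit productions to eliminate.
TERM: introduce A -> b, B -> e and substitute in every rule of length ≥2.
BIN: Q -> XQA becomes Q -> XC, C -> QA; X -> BXQ becomes X -> BD, D -> XQ.

S -> b | QA; A -> b; B -> e; C -> QA; D -> XQ; Q -> b | AS | QA | XC; X -> e | BD | BQ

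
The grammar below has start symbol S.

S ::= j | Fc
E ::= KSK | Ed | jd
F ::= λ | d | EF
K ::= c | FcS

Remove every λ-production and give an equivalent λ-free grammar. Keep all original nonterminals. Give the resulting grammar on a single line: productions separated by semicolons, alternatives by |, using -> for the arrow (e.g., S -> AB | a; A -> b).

S -> c | j | Fc; E -> Ed | jd | KSK; F -> E | d | EF; K -> c | cS | FcS

Nullable set: {F}.
S -> Fc: F nullable, giving Fc | c.
Drop F -> λ.
F -> EF: F nullable, giving E | EF.
K -> FcS: F nullable, giving FcS | cS.
Unchanged (no nullable symbols): S -> j; E -> Ed; E -> KSK; E -> jd; F -> d; K -> c.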